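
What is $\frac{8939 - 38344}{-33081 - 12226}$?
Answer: $\frac{29405}{45307} \approx 0.64902$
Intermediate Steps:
$\frac{8939 - 38344}{-33081 - 12226} = - \frac{29405}{-45307} = \left(-29405\right) \left(- \frac{1}{45307}\right) = \frac{29405}{45307}$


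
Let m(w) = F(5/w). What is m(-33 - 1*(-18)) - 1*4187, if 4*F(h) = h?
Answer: -50245/12 ≈ -4187.1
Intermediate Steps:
F(h) = h/4
m(w) = 5/(4*w) (m(w) = (5/w)/4 = 5/(4*w))
m(-33 - 1*(-18)) - 1*4187 = 5/(4*(-33 - 1*(-18))) - 1*4187 = 5/(4*(-33 + 18)) - 4187 = (5/4)/(-15) - 4187 = (5/4)*(-1/15) - 4187 = -1/12 - 4187 = -50245/12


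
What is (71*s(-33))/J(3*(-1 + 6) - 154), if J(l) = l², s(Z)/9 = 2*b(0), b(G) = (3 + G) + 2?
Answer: 6390/19321 ≈ 0.33073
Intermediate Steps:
b(G) = 5 + G
s(Z) = 90 (s(Z) = 9*(2*(5 + 0)) = 9*(2*5) = 9*10 = 90)
(71*s(-33))/J(3*(-1 + 6) - 154) = (71*90)/((3*(-1 + 6) - 154)²) = 6390/((3*5 - 154)²) = 6390/((15 - 154)²) = 6390/((-139)²) = 6390/19321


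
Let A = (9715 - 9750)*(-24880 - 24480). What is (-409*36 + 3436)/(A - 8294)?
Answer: -5644/859653 ≈ -0.0065654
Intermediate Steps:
A = 1727600 (A = -35*(-49360) = 1727600)
(-409*36 + 3436)/(A - 8294) = (-409*36 + 3436)/(1727600 - 8294) = (-14724 + 3436)/1719306 = -11288*1/1719306 = -5644/859653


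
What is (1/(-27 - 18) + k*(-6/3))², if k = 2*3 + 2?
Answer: 519841/2025 ≈ 256.71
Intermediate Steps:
k = 8 (k = 6 + 2 = 8)
(1/(-27 - 18) + k*(-6/3))² = (1/(-27 - 18) + 8*(-6/3))² = (1/(-45) + 8*(-6*⅓))² = (-1/45 + 8*(-2))² = (-1/45 - 16)² = (-721/45)² = 519841/2025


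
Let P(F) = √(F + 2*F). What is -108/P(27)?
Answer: -12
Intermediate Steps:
P(F) = √3*√F (P(F) = √(3*F) = √3*√F)
-108/P(27) = -108/(√3*√27) = -108/(√3*(3*√3)) = -108/9 = -108*⅑ = -12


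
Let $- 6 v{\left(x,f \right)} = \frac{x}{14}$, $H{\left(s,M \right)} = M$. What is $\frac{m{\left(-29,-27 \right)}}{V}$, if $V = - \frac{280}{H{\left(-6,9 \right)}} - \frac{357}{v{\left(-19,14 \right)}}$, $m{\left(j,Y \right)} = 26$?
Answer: $- \frac{2223}{137606} \approx -0.016155$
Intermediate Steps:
$v{\left(x,f \right)} = - \frac{x}{84}$ ($v{\left(x,f \right)} = - \frac{x \frac{1}{14}}{6} = - \frac{\frac{1}{14} x}{6} = - \frac{x}{84}$)
$V = - \frac{275212}{171}$ ($V = - \frac{280}{9} - \frac{357}{\left(- \frac{1}{84}\right) \left(-19\right)} = \left(-280\right) \frac{1}{9} - \frac{357}{\frac{19}{84}} = - \frac{280}{9} - \frac{29988}{19} = - \frac{275212}{171} \approx -1609.4$)
$\frac{m{\left(-29,-27 \right)}}{V} = \frac{26}{- \frac{275212}{171}} = 26 \left(- \frac{171}{275212}\right) = - \frac{2223}{137606}$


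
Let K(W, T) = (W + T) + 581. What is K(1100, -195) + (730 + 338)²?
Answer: 1142110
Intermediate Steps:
K(W, T) = 581 + T + W (K(W, T) = (T + W) + 581 = 581 + T + W)
K(1100, -195) + (730 + 338)² = (581 - 195 + 1100) + (730 + 338)² = 1486 + 1068² = 1486 + 1140624 = 1142110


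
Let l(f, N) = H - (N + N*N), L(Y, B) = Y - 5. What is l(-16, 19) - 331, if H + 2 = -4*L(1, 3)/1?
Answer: -697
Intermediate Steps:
L(Y, B) = -5 + Y
H = 14 (H = -2 - 4*(-5 + 1)/1 = -2 - (-16) = -2 - 4*(-4) = -2 + 16 = 14)
l(f, N) = 14 - N - N² (l(f, N) = 14 - (N + N*N) = 14 - (N + N²) = 14 + (-N - N²) = 14 - N - N²)
l(-16, 19) - 331 = (14 - 1*19 - 1*19²) - 331 = (14 - 19 - 1*361) - 331 = (14 - 19 - 361) - 331 = -366 - 331 = -697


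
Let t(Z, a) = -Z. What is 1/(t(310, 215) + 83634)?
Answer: 1/83324 ≈ 1.2001e-5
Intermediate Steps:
1/(t(310, 215) + 83634) = 1/(-1*310 + 83634) = 1/(-310 + 83634) = 1/83324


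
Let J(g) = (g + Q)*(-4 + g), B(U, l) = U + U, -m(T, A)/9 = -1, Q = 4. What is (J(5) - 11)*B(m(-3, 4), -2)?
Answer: -36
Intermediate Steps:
m(T, A) = 9 (m(T, A) = -9*(-1) = 9)
B(U, l) = 2*U
J(g) = (-4 + g)*(4 + g) (J(g) = (g + 4)*(-4 + g) = (4 + g)*(-4 + g) = (-4 + g)*(4 + g))
(J(5) - 11)*B(m(-3, 4), -2) = ((-16 + 5**2) - 11)*(2*9) = ((-16 + 25) - 11)*18 = (9 - 11)*18 = -2*18 = -36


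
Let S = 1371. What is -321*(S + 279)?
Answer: -529650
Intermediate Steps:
-321*(S + 279) = -321*(1371 + 279) = -321*1650 = -529650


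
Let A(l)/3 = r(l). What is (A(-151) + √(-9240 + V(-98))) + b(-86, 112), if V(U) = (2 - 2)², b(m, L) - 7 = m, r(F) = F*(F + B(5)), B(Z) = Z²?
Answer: 56999 + 2*I*√2310 ≈ 56999.0 + 96.125*I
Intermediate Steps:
r(F) = F*(25 + F) (r(F) = F*(F + 5²) = F*(F + 25) = F*(25 + F))
b(m, L) = 7 + m
V(U) = 0 (V(U) = 0² = 0)
A(l) = 3*l*(25 + l) (A(l) = 3*(l*(25 + l)) = 3*l*(25 + l))
(A(-151) + √(-9240 + V(-98))) + b(-86, 112) = (3*(-151)*(25 - 151) + √(-9240 + 0)) + (7 - 86) = (3*(-151)*(-126) + √(-9240)) - 79 = (57078 + 2*I*√2310) - 79 = 56999 + 2*I*√2310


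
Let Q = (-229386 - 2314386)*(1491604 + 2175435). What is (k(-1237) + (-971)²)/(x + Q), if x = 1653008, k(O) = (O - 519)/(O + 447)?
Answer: -372423073/3684603243849500 ≈ -1.0108e-7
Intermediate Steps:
k(O) = (-519 + O)/(447 + O)
Q = -9328111131108 (Q = -2543772*3667039 = -9328111131108)
(k(-1237) + (-971)²)/(x + Q) = ((-519 - 1237)/(447 - 1237) + (-971)²)/(1653008 - 9328111131108) = (-1756/(-790) + 942841)/(-9328109478100) = (-1/790*(-1756) + 942841)*(-1/9328109478100) = (878/395 + 942841)*(-1/9328109478100) = (372423073/395)*(-1/9328109478100) = -372423073/3684603243849500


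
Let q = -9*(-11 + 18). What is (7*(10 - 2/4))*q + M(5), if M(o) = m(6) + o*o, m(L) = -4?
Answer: -8337/2 ≈ -4168.5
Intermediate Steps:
M(o) = -4 + o² (M(o) = -4 + o*o = -4 + o²)
q = -63 (q = -9*7 = -63)
(7*(10 - 2/4))*q + M(5) = (7*(10 - 2/4))*(-63) + (-4 + 5²) = (7*(10 - 2*¼))*(-63) + (-4 + 25) = (7*(10 - ½))*(-63) + 21 = (7*(19/2))*(-63) + 21 = (133/2)*(-63) + 21 = -8379/2 + 21 = -8337/2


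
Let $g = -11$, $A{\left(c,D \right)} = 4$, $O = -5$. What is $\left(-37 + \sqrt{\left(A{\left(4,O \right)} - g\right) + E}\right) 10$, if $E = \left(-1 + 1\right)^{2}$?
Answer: $-370 + 10 \sqrt{15} \approx -331.27$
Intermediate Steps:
$E = 0$ ($E = 0^{2} = 0$)
$\left(-37 + \sqrt{\left(A{\left(4,O \right)} - g\right) + E}\right) 10 = \left(-37 + \sqrt{\left(4 - -11\right) + 0}\right) 10 = \left(-37 + \sqrt{\left(4 + 11\right) + 0}\right) 10 = \left(-37 + \sqrt{15 + 0}\right) 10 = \left(-37 + \sqrt{15}\right) 10 = -370 + 10 \sqrt{15}$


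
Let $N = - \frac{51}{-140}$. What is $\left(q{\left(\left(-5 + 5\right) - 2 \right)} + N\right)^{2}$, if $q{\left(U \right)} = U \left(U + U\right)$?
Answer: $\frac{1371241}{19600} \approx 69.961$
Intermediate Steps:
$q{\left(U \right)} = 2 U^{2}$ ($q{\left(U \right)} = U 2 U = 2 U^{2}$)
$N = \frac{51}{140}$ ($N = \left(-51\right) \left(- \frac{1}{140}\right) = \frac{51}{140} \approx 0.36429$)
$\left(q{\left(\left(-5 + 5\right) - 2 \right)} + N\right)^{2} = \left(2 \left(\left(-5 + 5\right) - 2\right)^{2} + \frac{51}{140}\right)^{2} = \left(2 \left(0 - 2\right)^{2} + \frac{51}{140}\right)^{2} = \left(2 \left(-2\right)^{2} + \frac{51}{140}\right)^{2} = \left(2 \cdot 4 + \frac{51}{140}\right)^{2} = \left(8 + \frac{51}{140}\right)^{2} = \left(\frac{1171}{140}\right)^{2} = \frac{1371241}{19600}$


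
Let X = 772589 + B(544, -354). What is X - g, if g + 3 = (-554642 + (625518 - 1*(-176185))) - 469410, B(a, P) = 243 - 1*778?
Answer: 994406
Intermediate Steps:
B(a, P) = -535 (B(a, P) = 243 - 778 = -535)
g = -222352 (g = -3 + ((-554642 + (625518 - 1*(-176185))) - 469410) = -3 + ((-554642 + (625518 + 176185)) - 469410) = -3 + ((-554642 + 801703) - 469410) = -3 + (247061 - 469410) = -3 - 222349 = -222352)
X = 772054 (X = 772589 - 535 = 772054)
X - g = 772054 - 1*(-222352) = 772054 + 222352 = 994406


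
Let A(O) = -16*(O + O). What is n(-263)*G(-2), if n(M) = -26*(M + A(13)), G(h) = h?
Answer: -35308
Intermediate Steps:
A(O) = -32*O
n(M) = 10816 - 26*M (n(M) = -26*(M - 32*13) = -26*(M - 416) = -26*(-416 + M) = 10816 - 26*M)
n(-263)*G(-2) = (10816 - 26*(-263))*(-2) = (10816 + 6838)*(-2) = 17654*(-2) = -35308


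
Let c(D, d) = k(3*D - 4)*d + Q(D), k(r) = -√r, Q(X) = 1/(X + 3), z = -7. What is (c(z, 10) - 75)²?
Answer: 50601/16 + 7525*I ≈ 3162.6 + 7525.0*I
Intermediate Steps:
Q(X) = 1/(3 + X)
c(D, d) = 1/(3 + D) - d*√(-4 + 3*D) (c(D, d) = (-√(3*D - 4))*d + 1/(3 + D) = (-√(-4 + 3*D))*d + 1/(3 + D) = -d*√(-4 + 3*D) + 1/(3 + D) = 1/(3 + D) - d*√(-4 + 3*D))
(c(z, 10) - 75)² = ((1 - 1*10*√(-4 + 3*(-7))*(3 - 7))/(3 - 7) - 75)² = ((1 - 1*10*√(-4 - 21)*(-4))/(-4) - 75)² = (-(1 - 1*10*√(-25)*(-4))/4 - 75)² = (-(1 - 1*10*5*I*(-4))/4 - 75)² = (-(1 + 200*I)/4 - 75)² = ((-¼ - 50*I) - 75)² = (-301/4 - 50*I)²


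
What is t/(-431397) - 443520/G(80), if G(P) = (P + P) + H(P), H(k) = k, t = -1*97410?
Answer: -265708082/143799 ≈ -1847.8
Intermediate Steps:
t = -97410
G(P) = 3*P (G(P) = (P + P) + P = 2*P + P = 3*P)
t/(-431397) - 443520/G(80) = -97410/(-431397) - 443520/(3*80) = -97410*(-1/431397) - 443520/240 = 32470/143799 - 443520*1/240 = 32470/143799 - 1848 = -265708082/143799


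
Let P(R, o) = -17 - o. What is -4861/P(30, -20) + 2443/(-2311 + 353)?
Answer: -9525167/5874 ≈ -1621.6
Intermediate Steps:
-4861/P(30, -20) + 2443/(-2311 + 353) = -4861/(-17 - 1*(-20)) + 2443/(-2311 + 353) = -4861/(-17 + 20) + 2443/(-1958) = -4861/3 + 2443*(-1/1958) = -4861*1/3 - 2443/1958 = -4861/3 - 2443/1958 = -9525167/5874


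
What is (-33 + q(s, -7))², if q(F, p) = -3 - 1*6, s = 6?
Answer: 1764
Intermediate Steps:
q(F, p) = -9 (q(F, p) = -3 - 6 = -9)
(-33 + q(s, -7))² = (-33 - 9)² = (-42)² = 1764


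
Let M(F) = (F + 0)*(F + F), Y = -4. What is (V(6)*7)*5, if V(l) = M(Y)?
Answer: 1120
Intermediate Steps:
M(F) = 2*F² (M(F) = F*(2*F) = 2*F²)
V(l) = 32 (V(l) = 2*(-4)² = 2*16 = 32)
(V(6)*7)*5 = (32*7)*5 = 224*5 = 1120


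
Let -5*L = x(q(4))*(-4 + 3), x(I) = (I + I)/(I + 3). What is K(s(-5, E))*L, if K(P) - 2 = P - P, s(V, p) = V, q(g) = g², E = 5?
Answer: 64/95 ≈ 0.67368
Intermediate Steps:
x(I) = 2*I/(3 + I) (x(I) = (2*I)/(3 + I) = 2*I/(3 + I))
K(P) = 2 (K(P) = 2 + (P - P) = 2 + 0 = 2)
L = 32/95 (L = -2*4²/(3 + 4²)*(-4 + 3)/5 = -2*16/(3 + 16)*(-1)/5 = -2*16/19*(-1)/5 = -2*16*(1/19)*(-1)/5 = -32*(-1)/95 = -⅕*(-32/19) = 32/95 ≈ 0.33684)
K(s(-5, E))*L = 2*(32/95) = 64/95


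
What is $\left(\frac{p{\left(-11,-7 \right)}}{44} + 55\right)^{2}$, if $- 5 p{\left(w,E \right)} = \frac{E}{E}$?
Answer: $\frac{146385801}{48400} \approx 3024.5$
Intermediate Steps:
$p{\left(w,E \right)} = - \frac{1}{5}$ ($p{\left(w,E \right)} = - \frac{E \frac{1}{E}}{5} = \left(- \frac{1}{5}\right) 1 = - \frac{1}{5}$)
$\left(\frac{p{\left(-11,-7 \right)}}{44} + 55\right)^{2} = \left(- \frac{1}{5 \cdot 44} + 55\right)^{2} = \left(\left(- \frac{1}{5}\right) \frac{1}{44} + 55\right)^{2} = \left(- \frac{1}{220} + 55\right)^{2} = \left(\frac{12099}{220}\right)^{2} = \frac{146385801}{48400}$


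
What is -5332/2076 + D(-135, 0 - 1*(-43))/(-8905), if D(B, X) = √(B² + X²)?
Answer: -1333/519 - √20074/8905 ≈ -2.5843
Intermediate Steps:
-5332/2076 + D(-135, 0 - 1*(-43))/(-8905) = -5332/2076 + √((-135)² + (0 - 1*(-43))²)/(-8905) = -5332*1/2076 + √(18225 + (0 + 43)²)*(-1/8905) = -1333/519 + √(18225 + 43²)*(-1/8905) = -1333/519 + √(18225 + 1849)*(-1/8905) = -1333/519 + √20074*(-1/8905) = -1333/519 - √20074/8905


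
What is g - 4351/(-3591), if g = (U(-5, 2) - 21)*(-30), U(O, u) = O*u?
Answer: 175999/189 ≈ 931.21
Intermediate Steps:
g = 930 (g = (-5*2 - 21)*(-30) = (-10 - 21)*(-30) = -31*(-30) = 930)
g - 4351/(-3591) = 930 - 4351/(-3591) = 930 - 4351*(-1/3591) = 930 + 229/189 = 175999/189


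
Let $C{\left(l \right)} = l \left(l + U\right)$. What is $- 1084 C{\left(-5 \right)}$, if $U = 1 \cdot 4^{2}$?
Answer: $59620$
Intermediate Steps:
$U = 16$ ($U = 1 \cdot 16 = 16$)
$C{\left(l \right)} = l \left(16 + l\right)$ ($C{\left(l \right)} = l \left(l + 16\right) = l \left(16 + l\right)$)
$- 1084 C{\left(-5 \right)} = - 1084 \left(- 5 \left(16 - 5\right)\right) = - 1084 \left(\left(-5\right) 11\right) = \left(-1084\right) \left(-55\right) = 59620$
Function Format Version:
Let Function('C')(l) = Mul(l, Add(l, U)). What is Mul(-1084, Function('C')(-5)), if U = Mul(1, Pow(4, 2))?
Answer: 59620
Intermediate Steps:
U = 16 (U = Mul(1, 16) = 16)
Function('C')(l) = Mul(l, Add(16, l)) (Function('C')(l) = Mul(l, Add(l, 16)) = Mul(l, Add(16, l)))
Mul(-1084, Function('C')(-5)) = Mul(-1084, Mul(-5, Add(16, -5))) = Mul(-1084, Mul(-5, 11)) = Mul(-1084, -55) = 59620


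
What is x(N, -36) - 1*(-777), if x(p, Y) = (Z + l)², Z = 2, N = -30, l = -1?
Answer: 778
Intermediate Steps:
x(p, Y) = 1 (x(p, Y) = (2 - 1)² = 1² = 1)
x(N, -36) - 1*(-777) = 1 - 1*(-777) = 1 + 777 = 778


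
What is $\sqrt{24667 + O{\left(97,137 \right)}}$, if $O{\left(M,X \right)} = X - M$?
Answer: $\sqrt{24707} \approx 157.18$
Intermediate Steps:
$\sqrt{24667 + O{\left(97,137 \right)}} = \sqrt{24667 + \left(137 - 97\right)} = \sqrt{24667 + 40} = \sqrt{24707}$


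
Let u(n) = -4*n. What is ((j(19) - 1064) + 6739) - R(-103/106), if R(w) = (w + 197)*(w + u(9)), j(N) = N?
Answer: 145410685/11236 ≈ 12942.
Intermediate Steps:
R(w) = (-36 + w)*(197 + w) (R(w) = (w + 197)*(w - 4*9) = (197 + w)*(w - 36) = (197 + w)*(-36 + w) = (-36 + w)*(197 + w))
((j(19) - 1064) + 6739) - R(-103/106) = ((19 - 1064) + 6739) - (-7092 + (-103/106)**2 + 161*(-103/106)) = (-1045 + 6739) - (-7092 + (-103*1/106)**2 + 161*(-103*1/106)) = 5694 - (-7092 + (-103/106)**2 + 161*(-103/106)) = 5694 - (-7092 + 10609/11236 - 16583/106) = 5694 - 1*(-81432901/11236) = 5694 + 81432901/11236 = 145410685/11236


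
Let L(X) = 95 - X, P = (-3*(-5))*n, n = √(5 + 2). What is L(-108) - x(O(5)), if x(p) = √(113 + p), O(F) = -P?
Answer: 203 - √(113 - 15*√7) ≈ 194.44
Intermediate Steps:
n = √7 ≈ 2.6458
P = 15*√7 (P = (-3*(-5))*√7 = 15*√7 ≈ 39.686)
O(F) = -15*√7
L(-108) - x(O(5)) = (95 - 1*(-108)) - √(113 - 15*√7) = (95 + 108) - √(113 - 15*√7) = 203 - √(113 - 15*√7)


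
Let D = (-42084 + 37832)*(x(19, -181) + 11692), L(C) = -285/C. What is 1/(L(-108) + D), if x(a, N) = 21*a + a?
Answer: -36/1853701825 ≈ -1.9421e-8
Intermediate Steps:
x(a, N) = 22*a
D = -51491720 (D = (-42084 + 37832)*(22*19 + 11692) = -4252*(418 + 11692) = -4252*12110 = -51491720)
1/(L(-108) + D) = 1/(-285/(-108) - 51491720) = 1/(-285*(-1/108) - 51491720) = 1/(95/36 - 51491720) = 1/(-1853701825/36) = -36/1853701825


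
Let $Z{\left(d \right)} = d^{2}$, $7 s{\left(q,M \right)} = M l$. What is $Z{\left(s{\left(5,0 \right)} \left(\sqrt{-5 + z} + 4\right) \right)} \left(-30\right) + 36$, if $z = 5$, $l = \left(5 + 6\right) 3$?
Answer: $36$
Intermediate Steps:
$l = 33$ ($l = 11 \cdot 3 = 33$)
$s{\left(q,M \right)} = \frac{33 M}{7}$ ($s{\left(q,M \right)} = \frac{M 33}{7} = \frac{33 M}{7}$)
$Z{\left(s{\left(5,0 \right)} \left(\sqrt{-5 + z} + 4\right) \right)} \left(-30\right) + 36 = \left(\frac{33}{7} \cdot 0 \left(\sqrt{-5 + 5} + 4\right)\right)^{2} \left(-30\right) + 36 = \left(0 \left(\sqrt{0} + 4\right)\right)^{2} \left(-30\right) + 36 = \left(0 \left(0 + 4\right)\right)^{2} \left(-30\right) + 36 = \left(0 \cdot 4\right)^{2} \left(-30\right) + 36 = 0^{2} \left(-30\right) + 36 = 0 \left(-30\right) + 36 = 0 + 36 = 36$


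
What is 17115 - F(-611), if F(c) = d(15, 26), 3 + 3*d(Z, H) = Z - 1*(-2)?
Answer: 51331/3 ≈ 17110.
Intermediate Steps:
d(Z, H) = -⅓ + Z/3 (d(Z, H) = -1 + (Z - 1*(-2))/3 = -1 + (Z + 2)/3 = -1 + (2 + Z)/3 = -1 + (⅔ + Z/3) = -⅓ + Z/3)
F(c) = 14/3 (F(c) = -⅓ + (⅓)*15 = -⅓ + 5 = 14/3)
17115 - F(-611) = 17115 - 1*14/3 = 17115 - 14/3 = 51331/3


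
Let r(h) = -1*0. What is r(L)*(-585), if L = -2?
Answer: 0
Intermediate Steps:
r(h) = 0
r(L)*(-585) = 0*(-585) = 0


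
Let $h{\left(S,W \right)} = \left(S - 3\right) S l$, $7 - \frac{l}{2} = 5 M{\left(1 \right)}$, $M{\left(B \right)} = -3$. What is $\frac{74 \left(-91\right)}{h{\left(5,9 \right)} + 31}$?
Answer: $- \frac{6734}{471} \approx -14.297$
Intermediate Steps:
$l = 44$ ($l = 14 - 2 \cdot 5 \left(-3\right) = 14 - -30 = 14 + 30 = 44$)
$h{\left(S,W \right)} = 44 S \left(-3 + S\right)$ ($h{\left(S,W \right)} = \left(S - 3\right) S 44 = \left(-3 + S\right) S 44 = S \left(-3 + S\right) 44 = 44 S \left(-3 + S\right)$)
$\frac{74 \left(-91\right)}{h{\left(5,9 \right)} + 31} = \frac{74 \left(-91\right)}{44 \cdot 5 \left(-3 + 5\right) + 31} = - \frac{6734}{44 \cdot 5 \cdot 2 + 31} = - \frac{6734}{440 + 31} = - \frac{6734}{471}$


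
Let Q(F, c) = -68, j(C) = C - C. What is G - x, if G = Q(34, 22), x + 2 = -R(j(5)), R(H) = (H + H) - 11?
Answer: -77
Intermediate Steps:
j(C) = 0
R(H) = -11 + 2*H (R(H) = 2*H - 11 = -11 + 2*H)
x = 9 (x = -2 - (-11 + 2*0) = -2 - (-11 + 0) = -2 - 1*(-11) = -2 + 11 = 9)
G = -68
G - x = -68 - 1*9 = -68 - 9 = -77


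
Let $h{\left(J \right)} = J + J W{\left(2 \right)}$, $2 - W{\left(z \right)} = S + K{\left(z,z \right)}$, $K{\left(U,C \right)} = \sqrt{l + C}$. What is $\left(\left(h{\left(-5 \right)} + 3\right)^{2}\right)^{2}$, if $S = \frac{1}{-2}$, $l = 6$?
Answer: $\frac{5384081}{16} - 237945 \sqrt{2} \approx 0.016401$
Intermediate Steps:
$K{\left(U,C \right)} = \sqrt{6 + C}$
$S = - \frac{1}{2} \approx -0.5$
$W{\left(z \right)} = \frac{5}{2} - \sqrt{6 + z}$ ($W{\left(z \right)} = 2 - \left(- \frac{1}{2} + \sqrt{6 + z}\right) = \frac{5}{2} - \sqrt{6 + z}$)
$h{\left(J \right)} = J + J \left(\frac{5}{2} - 2 \sqrt{2}\right)$ ($h{\left(J \right)} = J + J \left(\frac{5}{2} - \sqrt{6 + 2}\right) = J + J \left(\frac{5}{2} - \sqrt{8}\right) = J + J \left(\frac{5}{2} - 2 \sqrt{2}\right)$)
$\left(\left(h{\left(-5 \right)} + 3\right)^{2}\right)^{2} = \left(\left(\frac{1}{2} \left(-5\right) \left(7 - 4 \sqrt{2}\right) + 3\right)^{2}\right)^{2} = \left(\left(\left(- \frac{35}{2} + 10 \sqrt{2}\right) + 3\right)^{2}\right)^{2} = \left(\left(- \frac{29}{2} + 10 \sqrt{2}\right)^{2}\right)^{2} = \left(- \frac{29}{2} + 10 \sqrt{2}\right)^{4}$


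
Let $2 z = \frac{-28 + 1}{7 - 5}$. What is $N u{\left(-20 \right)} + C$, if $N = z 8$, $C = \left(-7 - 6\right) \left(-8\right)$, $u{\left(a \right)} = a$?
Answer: $1184$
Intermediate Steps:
$C = 104$ ($C = \left(-13\right) \left(-8\right) = 104$)
$z = - \frac{27}{4}$ ($z = \frac{\left(-28 + 1\right) \frac{1}{7 - 5}}{2} = \frac{\left(-27\right) \frac{1}{2}}{2} = \frac{1}{2} \left(- \frac{27}{2}\right) = - \frac{27}{4} \approx -6.75$)
$N = -54$ ($N = \left(- \frac{27}{4}\right) 8 = -54$)
$N u{\left(-20 \right)} + C = \left(-54\right) \left(-20\right) + 104 = 1080 + 104 = 1184$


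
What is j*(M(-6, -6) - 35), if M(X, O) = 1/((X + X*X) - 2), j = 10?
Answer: -4895/14 ≈ -349.64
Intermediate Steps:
M(X, O) = 1/(-2 + X + X²) (M(X, O) = 1/((X + X²) - 2) = 1/(-2 + X + X²))
j*(M(-6, -6) - 35) = 10*(1/(-2 - 6 + (-6)²) - 35) = 10*(1/(-2 - 6 + 36) - 35) = 10*(1/28 - 35) = 10*(-979/28) = -4895/14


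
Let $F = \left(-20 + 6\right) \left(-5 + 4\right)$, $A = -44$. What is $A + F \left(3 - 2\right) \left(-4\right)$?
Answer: $-100$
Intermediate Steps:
$F = 14$ ($F = \left(-14\right) \left(-1\right) = 14$)
$A + F \left(3 - 2\right) \left(-4\right) = -44 + 14 \left(3 - 2\right) \left(-4\right) = -44 + 14 \cdot 1 \left(-4\right) = -44 + 14 \left(-4\right) = -44 - 56 = -100$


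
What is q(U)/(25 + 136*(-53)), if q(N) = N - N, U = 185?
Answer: 0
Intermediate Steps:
q(N) = 0
q(U)/(25 + 136*(-53)) = 0/(25 + 136*(-53)) = 0/(25 - 7208) = 0/(-7183) = 0*(-1/7183) = 0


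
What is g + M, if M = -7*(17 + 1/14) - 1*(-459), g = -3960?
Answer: -7241/2 ≈ -3620.5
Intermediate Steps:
M = 679/2 (M = -7*(17 + 1/14) + 459 = -7*239/14 + 459 = -239/2 + 459 = 679/2 ≈ 339.50)
g + M = -3960 + 679/2 = -7241/2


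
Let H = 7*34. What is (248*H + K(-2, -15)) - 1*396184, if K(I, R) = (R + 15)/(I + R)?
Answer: -337160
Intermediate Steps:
H = 238
K(I, R) = (15 + R)/(I + R)
(248*H + K(-2, -15)) - 1*396184 = (248*238 + (15 - 15)/(-2 - 15)) - 1*396184 = (59024 + 0/(-17)) - 396184 = (59024 - 1/17*0) - 396184 = (59024 + 0) - 396184 = 59024 - 396184 = -337160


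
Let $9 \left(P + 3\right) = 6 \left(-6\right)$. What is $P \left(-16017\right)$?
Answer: $112119$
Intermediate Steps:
$P = -7$ ($P = -3 + \frac{6 \left(-6\right)}{9} = -3 + \frac{1}{9} \left(-36\right) = -3 - 4 = -7$)
$P \left(-16017\right) = \left(-7\right) \left(-16017\right) = 112119$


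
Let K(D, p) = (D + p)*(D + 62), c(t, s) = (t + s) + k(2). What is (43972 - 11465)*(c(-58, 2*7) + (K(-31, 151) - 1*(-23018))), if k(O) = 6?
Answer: 867936900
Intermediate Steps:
c(t, s) = 6 + s + t (c(t, s) = (t + s) + 6 = (s + t) + 6 = 6 + s + t)
K(D, p) = (62 + D)*(D + p) (K(D, p) = (D + p)*(62 + D) = (62 + D)*(D + p))
(43972 - 11465)*(c(-58, 2*7) + (K(-31, 151) - 1*(-23018))) = (43972 - 11465)*((6 + 2*7 - 58) + (((-31)**2 + 62*(-31) + 62*151 - 31*151) - 1*(-23018))) = 32507*((6 + 14 - 58) + ((961 - 1922 + 9362 - 4681) + 23018)) = 32507*(-38 + (3720 + 23018)) = 32507*(-38 + 26738) = 32507*26700 = 867936900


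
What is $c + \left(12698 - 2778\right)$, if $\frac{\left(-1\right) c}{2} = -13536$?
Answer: $36992$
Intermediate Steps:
$c = 27072$ ($c = \left(-2\right) \left(-13536\right) = 27072$)
$c + \left(12698 - 2778\right) = 27072 + \left(12698 - 2778\right) = 27072 + 9920 = 36992$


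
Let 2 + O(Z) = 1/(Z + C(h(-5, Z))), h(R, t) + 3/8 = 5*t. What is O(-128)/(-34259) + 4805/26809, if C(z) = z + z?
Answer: 927904923991/5175463107185 ≈ 0.17929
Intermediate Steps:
h(R, t) = -3/8 + 5*t
C(z) = 2*z
O(Z) = -2 + 1/(-3/4 + 11*Z) (O(Z) = -2 + 1/(Z + 2*(-3/8 + 5*Z)) = -2 + 1/(Z + (-3/4 + 10*Z)) = -2 + 1/(-3/4 + 11*Z))
O(-128)/(-34259) + 4805/26809 = (2*(5 - 44*(-128))/(-3 + 44*(-128)))/(-34259) + 4805/26809 = (2*(5 + 5632)/(-3 - 5632))*(-1/34259) + 4805*(1/26809) = (2*5637/(-5635))*(-1/34259) + 4805/26809 = (2*(-1/5635)*5637)*(-1/34259) + 4805/26809 = -11274/5635*(-1/34259) + 4805/26809 = 11274/193049465 + 4805/26809 = 927904923991/5175463107185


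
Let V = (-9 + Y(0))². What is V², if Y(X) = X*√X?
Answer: 6561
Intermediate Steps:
Y(X) = X^(3/2)
V = 81 (V = (-9 + 0^(3/2))² = (-9 + 0)² = (-9)² = 81)
V² = 81² = 6561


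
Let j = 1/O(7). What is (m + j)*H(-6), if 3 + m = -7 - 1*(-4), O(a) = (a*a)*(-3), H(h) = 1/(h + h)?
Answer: 883/1764 ≈ 0.50057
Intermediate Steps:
H(h) = 1/(2*h)
O(a) = -3*a² (O(a) = a²*(-3) = -3*a²)
j = -1/147 (j = 1/(-3*7²) = 1/(-3*49) = 1/(-147) = -1/147 ≈ -0.0068027)
m = -6 (m = -3 + (-7 - 1*(-4)) = -3 + (-7 + 4) = -3 - 3 = -6)
(m + j)*H(-6) = (-6 - 1/147)*((½)/(-6)) = -883*(-1)/(294*6) = -883/147*(-1/12) = 883/1764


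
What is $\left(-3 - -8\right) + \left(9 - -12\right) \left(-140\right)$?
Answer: $-2935$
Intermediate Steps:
$\left(-3 - -8\right) + \left(9 - -12\right) \left(-140\right) = \left(-3 + 8\right) + \left(9 + 12\right) \left(-140\right) = 5 + 21 \left(-140\right) = 5 - 2940 = -2935$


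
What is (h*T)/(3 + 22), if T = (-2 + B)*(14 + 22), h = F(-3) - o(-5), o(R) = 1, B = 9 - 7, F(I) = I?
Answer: 0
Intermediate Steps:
B = 2
h = -4 (h = -3 - 1*1 = -3 - 1 = -4)
T = 0 (T = (-2 + 2)*(14 + 22) = 0*36 = 0)
(h*T)/(3 + 22) = (-4*0)/(3 + 22) = 0/25 = 0*(1/25) = 0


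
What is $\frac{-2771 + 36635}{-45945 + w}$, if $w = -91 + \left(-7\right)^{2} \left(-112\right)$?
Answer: $- \frac{8466}{12881} \approx -0.65725$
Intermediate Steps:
$w = -5579$ ($w = -91 + 49 \left(-112\right) = -91 - 5488 = -5579$)
$\frac{-2771 + 36635}{-45945 + w} = \frac{-2771 + 36635}{-45945 - 5579} = \frac{33864}{-51524} = 33864 \left(- \frac{1}{51524}\right) = - \frac{8466}{12881}$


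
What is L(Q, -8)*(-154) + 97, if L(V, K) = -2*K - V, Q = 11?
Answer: -673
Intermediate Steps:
L(V, K) = -V - 2*K
L(Q, -8)*(-154) + 97 = (-1*11 - 2*(-8))*(-154) + 97 = (-11 + 16)*(-154) + 97 = 5*(-154) + 97 = -770 + 97 = -673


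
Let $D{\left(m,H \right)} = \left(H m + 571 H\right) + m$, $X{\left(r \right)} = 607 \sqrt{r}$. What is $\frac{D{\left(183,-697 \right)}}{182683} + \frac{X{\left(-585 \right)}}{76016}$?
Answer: $- \frac{525355}{182683} + \frac{1821 i \sqrt{65}}{76016} \approx -2.8758 + 0.19314 i$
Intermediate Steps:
$D{\left(m,H \right)} = m + 571 H + H m$ ($D{\left(m,H \right)} = \left(571 H + H m\right) + m = m + 571 H + H m$)
$\frac{D{\left(183,-697 \right)}}{182683} + \frac{X{\left(-585 \right)}}{76016} = \frac{183 + 571 \left(-697\right) - 127551}{182683} + \frac{607 \sqrt{-585}}{76016} = \left(183 - 397987 - 127551\right) \frac{1}{182683} + 607 \cdot 3 i \sqrt{65} \cdot \frac{1}{76016} = \left(-525355\right) \frac{1}{182683} + 1821 i \sqrt{65} \cdot \frac{1}{76016} = - \frac{525355}{182683} + \frac{1821 i \sqrt{65}}{76016}$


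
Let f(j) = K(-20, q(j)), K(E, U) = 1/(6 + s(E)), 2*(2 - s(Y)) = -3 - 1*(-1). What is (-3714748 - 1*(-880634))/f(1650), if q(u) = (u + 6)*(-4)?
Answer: -25507026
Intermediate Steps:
q(u) = -24 - 4*u (q(u) = (6 + u)*(-4) = -24 - 4*u)
s(Y) = 3 (s(Y) = 2 - (-3 - 1*(-1))/2 = 2 - (-3 + 1)/2 = 2 - ½*(-2) = 2 + 1 = 3)
K(E, U) = ⅑ (K(E, U) = 1/(6 + 3) = 1/9 = ⅑)
f(j) = ⅑
(-3714748 - 1*(-880634))/f(1650) = (-3714748 - 1*(-880634))/(⅑) = (-3714748 + 880634)*9 = -2834114*9 = -25507026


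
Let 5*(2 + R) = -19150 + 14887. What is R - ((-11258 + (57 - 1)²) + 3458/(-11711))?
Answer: 60794271/8365 ≈ 7267.7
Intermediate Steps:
R = -4273/5 (R = -2 + (-19150 + 14887)/5 = -2 + (⅕)*(-4263) = -2 - 4263/5 = -4273/5 ≈ -854.60)
R - ((-11258 + (57 - 1)²) + 3458/(-11711)) = -4273/5 - ((-11258 + (57 - 1)²) + 3458/(-11711)) = -4273/5 - ((-11258 + 56²) + 3458*(-1/11711)) = -4273/5 - ((-11258 + 3136) - 494/1673) = -4273/5 - (-8122 - 494/1673) = -4273/5 - 1*(-13588600/1673) = -4273/5 + 13588600/1673 = 60794271/8365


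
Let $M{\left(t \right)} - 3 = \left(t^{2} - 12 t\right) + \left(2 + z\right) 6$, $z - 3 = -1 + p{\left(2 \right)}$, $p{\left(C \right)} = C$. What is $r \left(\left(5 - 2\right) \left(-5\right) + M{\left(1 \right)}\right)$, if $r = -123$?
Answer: $-1599$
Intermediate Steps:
$z = 4$ ($z = 3 + \left(-1 + 2\right) = 3 + 1 = 4$)
$M{\left(t \right)} = 39 + t^{2} - 12 t$ ($M{\left(t \right)} = 3 + \left(\left(t^{2} - 12 t\right) + \left(2 + 4\right) 6\right) = 3 + \left(\left(t^{2} - 12 t\right) + 6 \cdot 6\right) = 3 + \left(\left(t^{2} - 12 t\right) + 36\right) = 3 + \left(36 + t^{2} - 12 t\right) = 39 + t^{2} - 12 t$)
$r \left(\left(5 - 2\right) \left(-5\right) + M{\left(1 \right)}\right) = - 123 \left(\left(5 - 2\right) \left(-5\right) + \left(39 + 1^{2} - 12\right)\right) = - 123 \left(3 \left(-5\right) + \left(39 + 1 - 12\right)\right) = - 123 \left(-15 + 28\right) = \left(-123\right) 13 = -1599$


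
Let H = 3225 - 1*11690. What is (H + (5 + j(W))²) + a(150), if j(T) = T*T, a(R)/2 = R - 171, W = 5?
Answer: -7607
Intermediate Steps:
a(R) = -342 + 2*R (a(R) = 2*(R - 171) = 2*(-171 + R) = -342 + 2*R)
j(T) = T²
H = -8465 (H = 3225 - 11690 = -8465)
(H + (5 + j(W))²) + a(150) = (-8465 + (5 + 5²)²) + (-342 + 2*150) = (-8465 + (5 + 25)²) + (-342 + 300) = (-8465 + 30²) - 42 = (-8465 + 900) - 42 = -7565 - 42 = -7607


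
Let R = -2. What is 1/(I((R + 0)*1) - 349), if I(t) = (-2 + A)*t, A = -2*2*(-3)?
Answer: -1/369 ≈ -0.0027100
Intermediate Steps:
A = 12 (A = -4*(-3) = 12)
I(t) = 10*t (I(t) = (-2 + 12)*t = 10*t)
1/(I((R + 0)*1) - 349) = 1/(10*((-2 + 0)*1) - 349) = 1/(10*(-2*1) - 349) = 1/(10*(-2) - 349) = 1/(-20 - 349) = 1/(-369) = -1/369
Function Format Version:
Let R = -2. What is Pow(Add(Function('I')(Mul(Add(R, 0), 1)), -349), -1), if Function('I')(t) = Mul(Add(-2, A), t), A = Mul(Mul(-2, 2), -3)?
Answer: Rational(-1, 369) ≈ -0.0027100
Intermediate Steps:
A = 12 (A = Mul(-4, -3) = 12)
Function('I')(t) = Mul(10, t) (Function('I')(t) = Mul(Add(-2, 12), t) = Mul(10, t))
Pow(Add(Function('I')(Mul(Add(R, 0), 1)), -349), -1) = Pow(Add(Mul(10, Mul(Add(-2, 0), 1)), -349), -1) = Pow(Add(Mul(10, Mul(-2, 1)), -349), -1) = Pow(Add(Mul(10, -2), -349), -1) = Pow(Add(-20, -349), -1) = Pow(-369, -1) = Rational(-1, 369)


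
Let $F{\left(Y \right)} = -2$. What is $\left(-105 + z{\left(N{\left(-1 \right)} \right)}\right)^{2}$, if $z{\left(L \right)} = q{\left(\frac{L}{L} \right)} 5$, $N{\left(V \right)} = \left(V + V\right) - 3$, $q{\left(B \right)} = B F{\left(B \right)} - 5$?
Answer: $19600$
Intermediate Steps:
$q{\left(B \right)} = -5 - 2 B$ ($q{\left(B \right)} = B \left(-2\right) - 5 = - 2 B - 5 = -5 - 2 B$)
$N{\left(V \right)} = -3 + 2 V$ ($N{\left(V \right)} = 2 V - 3 = -3 + 2 V$)
$z{\left(L \right)} = -35$ ($z{\left(L \right)} = \left(-5 - 2 \frac{L}{L}\right) 5 = \left(-5 - 2\right) 5 = \left(-7\right) 5 = -35$)
$\left(-105 + z{\left(N{\left(-1 \right)} \right)}\right)^{2} = \left(-105 - 35\right)^{2} = \left(-140\right)^{2} = 19600$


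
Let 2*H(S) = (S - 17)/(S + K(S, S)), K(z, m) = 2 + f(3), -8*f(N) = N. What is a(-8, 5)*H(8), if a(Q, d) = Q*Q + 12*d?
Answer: -4464/77 ≈ -57.974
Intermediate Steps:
f(N) = -N/8
a(Q, d) = Q² + 12*d
K(z, m) = 13/8 (K(z, m) = 2 - ⅛*3 = 2 - 3/8 = 13/8)
H(S) = (-17 + S)/(2*(13/8 + S)) (H(S) = ((S - 17)/(S + 13/8))/2 = ((-17 + S)/(13/8 + S))/2 = (-17 + S)/(2*(13/8 + S)))
a(-8, 5)*H(8) = ((-8)² + 12*5)*(4*(-17 + 8)/(13 + 8*8)) = (64 + 60)*(4*(-9)/(13 + 64)) = 124*(4*(-9)/77) = 124*(4*(1/77)*(-9)) = 124*(-36/77) = -4464/77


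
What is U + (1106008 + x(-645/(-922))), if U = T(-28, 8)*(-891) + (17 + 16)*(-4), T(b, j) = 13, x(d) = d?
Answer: 1008938791/922 ≈ 1.0943e+6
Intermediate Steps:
U = -11715 (U = 13*(-891) + (17 + 16)*(-4) = -11583 + 33*(-4) = -11583 - 132 = -11715)
U + (1106008 + x(-645/(-922))) = -11715 + (1106008 - 645/(-922)) = -11715 + (1106008 - 645*(-1/922)) = -11715 + (1106008 + 645/922) = -11715 + 1019740021/922 = 1008938791/922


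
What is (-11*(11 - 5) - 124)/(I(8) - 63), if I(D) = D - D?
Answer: 190/63 ≈ 3.0159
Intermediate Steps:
I(D) = 0
(-11*(11 - 5) - 124)/(I(8) - 63) = (-11*(11 - 5) - 124)/(0 - 63) = (-11*6 - 124)/(-63) = (-66 - 124)*(-1/63) = -190*(-1/63) = 190/63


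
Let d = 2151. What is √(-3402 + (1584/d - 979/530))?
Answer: I*√54603895433470/126670 ≈ 58.336*I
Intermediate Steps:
√(-3402 + (1584/d - 979/530)) = √(-3402 + (1584/2151 - 979/530)) = √(-3402 + (1584*(1/2151) - 979*1/530)) = √(-3402 + (176/239 - 979/530)) = √(-3402 - 140701/126670) = √(-431072041/126670) = I*√54603895433470/126670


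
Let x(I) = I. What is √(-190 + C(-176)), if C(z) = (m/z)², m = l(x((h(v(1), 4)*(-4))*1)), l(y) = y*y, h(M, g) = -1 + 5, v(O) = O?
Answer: 3*I*√2526/11 ≈ 13.707*I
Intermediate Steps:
h(M, g) = 4
l(y) = y²
m = 256 (m = ((4*(-4))*1)² = (-16*1)² = (-16)² = 256)
C(z) = 65536/z² (C(z) = (256/z)² = 65536/z²)
√(-190 + C(-176)) = √(-190 + 65536/(-176)²) = √(-190 + 65536*(1/30976)) = √(-190 + 256/121) = √(-22734/121) = 3*I*√2526/11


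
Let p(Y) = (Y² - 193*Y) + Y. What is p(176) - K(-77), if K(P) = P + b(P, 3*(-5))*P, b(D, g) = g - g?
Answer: -2739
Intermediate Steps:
p(Y) = Y² - 192*Y
b(D, g) = 0
K(P) = P (K(P) = P + 0*P = P + 0 = P)
p(176) - K(-77) = 176*(-192 + 176) - 1*(-77) = 176*(-16) + 77 = -2816 + 77 = -2739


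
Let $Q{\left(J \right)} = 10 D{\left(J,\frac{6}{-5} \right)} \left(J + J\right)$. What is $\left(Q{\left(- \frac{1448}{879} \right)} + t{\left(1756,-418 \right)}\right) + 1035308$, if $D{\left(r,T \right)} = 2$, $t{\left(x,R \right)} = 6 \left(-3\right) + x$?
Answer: $\frac{911505514}{879} \approx 1.037 \cdot 10^{6}$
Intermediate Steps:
$t{\left(x,R \right)} = -18 + x$
$Q{\left(J \right)} = 40 J$ ($Q{\left(J \right)} = 10 \cdot 2 \left(J + J\right) = 20 \cdot 2 J = 40 J$)
$\left(Q{\left(- \frac{1448}{879} \right)} + t{\left(1756,-418 \right)}\right) + 1035308 = \left(40 \left(- \frac{1448}{879}\right) + \left(-18 + 1756\right)\right) + 1035308 = \left(40 \left(\left(-1448\right) \frac{1}{879}\right) + 1738\right) + 1035308 = \left(40 \left(- \frac{1448}{879}\right) + 1738\right) + 1035308 = \left(- \frac{57920}{879} + 1738\right) + 1035308 = \frac{1469782}{879} + 1035308 = \frac{911505514}{879}$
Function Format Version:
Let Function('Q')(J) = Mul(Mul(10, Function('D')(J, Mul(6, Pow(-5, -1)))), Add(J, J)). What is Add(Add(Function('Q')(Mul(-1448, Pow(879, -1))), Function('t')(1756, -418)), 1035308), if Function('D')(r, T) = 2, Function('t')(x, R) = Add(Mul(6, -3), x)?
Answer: Rational(911505514, 879) ≈ 1.0370e+6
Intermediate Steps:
Function('t')(x, R) = Add(-18, x)
Function('Q')(J) = Mul(40, J) (Function('Q')(J) = Mul(Mul(10, 2), Add(J, J)) = Mul(20, Mul(2, J)) = Mul(40, J))
Add(Add(Function('Q')(Mul(-1448, Pow(879, -1))), Function('t')(1756, -418)), 1035308) = Add(Add(Mul(40, Mul(-1448, Pow(879, -1))), Add(-18, 1756)), 1035308) = Add(Add(Mul(40, Mul(-1448, Rational(1, 879))), 1738), 1035308) = Add(Add(Mul(40, Rational(-1448, 879)), 1738), 1035308) = Add(Add(Rational(-57920, 879), 1738), 1035308) = Add(Rational(1469782, 879), 1035308) = Rational(911505514, 879)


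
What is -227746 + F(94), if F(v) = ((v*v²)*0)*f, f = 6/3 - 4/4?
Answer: -227746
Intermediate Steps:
f = 1 (f = 6*(⅓) - 4*¼ = 2 - 1 = 1)
F(v) = 0 (F(v) = ((v*v²)*0)*1 = (v³*0)*1 = 0*1 = 0)
-227746 + F(94) = -227746 + 0 = -227746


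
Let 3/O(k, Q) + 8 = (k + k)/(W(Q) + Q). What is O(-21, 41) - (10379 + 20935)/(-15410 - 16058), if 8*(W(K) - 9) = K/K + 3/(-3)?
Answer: 2280147/3477214 ≈ 0.65574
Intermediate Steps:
W(K) = 9 (W(K) = 9 + (K/K + 3/(-3))/8 = 9 + (1 + 3*(-1/3))/8 = 9 + (1 - 1)/8 = 9 + (1/8)*0 = 9 + 0 = 9)
O(k, Q) = 3/(-8 + 2*k/(9 + Q)) (O(k, Q) = 3/(-8 + (k + k)/(9 + Q)) = 3/(-8 + (2*k)/(9 + Q)) = 3/(-8 + 2*k/(9 + Q)))
O(-21, 41) - (10379 + 20935)/(-15410 - 16058) = 3*(9 + 41)/(2*(-36 - 21 - 4*41)) - (10379 + 20935)/(-15410 - 16058) = (3/2)*50/(-36 - 21 - 164) - 31314/(-31468) = (3/2)*50/(-221) - 31314*(-1)/31468 = (3/2)*(-1/221)*50 - 1*(-15657/15734) = -75/221 + 15657/15734 = 2280147/3477214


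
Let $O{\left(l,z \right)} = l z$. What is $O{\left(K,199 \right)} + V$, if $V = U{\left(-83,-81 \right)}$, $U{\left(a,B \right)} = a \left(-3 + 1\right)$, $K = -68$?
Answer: $-13366$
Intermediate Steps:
$U{\left(a,B \right)} = - 2 a$ ($U{\left(a,B \right)} = a \left(-2\right) = - 2 a$)
$V = 166$ ($V = \left(-2\right) \left(-83\right) = 166$)
$O{\left(K,199 \right)} + V = \left(-68\right) 199 + 166 = -13532 + 166 = -13366$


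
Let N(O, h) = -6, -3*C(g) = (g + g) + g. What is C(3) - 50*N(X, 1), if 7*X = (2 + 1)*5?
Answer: 297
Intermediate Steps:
C(g) = -g (C(g) = -((g + g) + g)/3 = -(2*g + g)/3 = -g)
X = 15/7 (X = ((2 + 1)*5)/7 = (3*5)/7 = (⅐)*15 = 15/7 ≈ 2.1429)
C(3) - 50*N(X, 1) = -1*3 - 50*(-6) = -3 + 300 = 297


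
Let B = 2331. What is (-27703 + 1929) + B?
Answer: -23443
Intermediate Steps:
(-27703 + 1929) + B = (-27703 + 1929) + 2331 = -25774 + 2331 = -23443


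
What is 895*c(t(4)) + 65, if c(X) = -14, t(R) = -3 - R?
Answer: -12465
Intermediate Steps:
895*c(t(4)) + 65 = 895*(-14) + 65 = -12530 + 65 = -12465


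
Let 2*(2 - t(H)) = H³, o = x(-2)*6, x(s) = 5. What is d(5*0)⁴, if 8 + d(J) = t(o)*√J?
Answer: 4096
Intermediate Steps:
o = 30 (o = 5*6 = 30)
t(H) = 2 - H³/2
d(J) = -8 - 13498*√J (d(J) = -8 + (2 - ½*30³)*√J = -8 + (2 - ½*27000)*√J = -8 + (2 - 13500)*√J = -8 - 13498*√J)
d(5*0)⁴ = (-8 - 13498*√(5*0))⁴ = (-8 - 13498*√0)⁴ = (-8 - 13498*0)⁴ = (-8 + 0)⁴ = (-8)⁴ = 4096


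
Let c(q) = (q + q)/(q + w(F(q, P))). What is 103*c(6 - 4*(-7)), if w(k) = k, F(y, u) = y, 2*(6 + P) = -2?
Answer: 103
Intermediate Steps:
P = -7 (P = -6 + (1/2)*(-2) = -6 - 1 = -7)
c(q) = 1 (c(q) = (q + q)/(q + q) = (2*q)/((2*q)) = (2*q)*(1/(2*q)) = 1)
103*c(6 - 4*(-7)) = 103*1 = 103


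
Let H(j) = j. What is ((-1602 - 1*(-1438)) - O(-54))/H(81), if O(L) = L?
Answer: -110/81 ≈ -1.3580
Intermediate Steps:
((-1602 - 1*(-1438)) - O(-54))/H(81) = ((-1602 - 1*(-1438)) - 1*(-54))/81 = ((-1602 + 1438) + 54)*(1/81) = (-164 + 54)*(1/81) = -110*1/81 = -110/81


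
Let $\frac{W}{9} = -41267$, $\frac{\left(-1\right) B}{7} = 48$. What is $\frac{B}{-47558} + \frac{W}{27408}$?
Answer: $- \frac{420332733}{31034992} \approx -13.544$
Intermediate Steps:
$B = -336$ ($B = \left(-7\right) 48 = -336$)
$W = -371403$ ($W = 9 \left(-41267\right) = -371403$)
$\frac{B}{-47558} + \frac{W}{27408} = - \frac{336}{-47558} - \frac{371403}{27408} = \left(-336\right) \left(- \frac{1}{47558}\right) - \frac{123801}{9136} = \frac{24}{3397} - \frac{123801}{9136} = - \frac{420332733}{31034992}$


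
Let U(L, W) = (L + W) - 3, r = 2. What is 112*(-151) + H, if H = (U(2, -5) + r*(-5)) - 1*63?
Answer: -16991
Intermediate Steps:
U(L, W) = -3 + L + W
H = -79 (H = ((-3 + 2 - 5) + 2*(-5)) - 1*63 = (-6 - 10) - 63 = -16 - 63 = -79)
112*(-151) + H = 112*(-151) - 79 = -16912 - 79 = -16991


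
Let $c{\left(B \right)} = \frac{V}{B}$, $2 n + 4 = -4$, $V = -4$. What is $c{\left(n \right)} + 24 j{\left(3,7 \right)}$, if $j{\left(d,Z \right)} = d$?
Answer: $73$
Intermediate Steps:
$n = -4$ ($n = -2 + \frac{1}{2} \left(-4\right) = -2 - 2 = -4$)
$c{\left(B \right)} = - \frac{4}{B}$
$c{\left(n \right)} + 24 j{\left(3,7 \right)} = - \frac{4}{-4} + 24 \cdot 3 = \left(-4\right) \left(- \frac{1}{4}\right) + 72 = 1 + 72 = 73$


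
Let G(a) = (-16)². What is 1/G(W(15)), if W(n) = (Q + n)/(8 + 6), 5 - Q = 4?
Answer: 1/256 ≈ 0.0039063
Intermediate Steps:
Q = 1 (Q = 5 - 1*4 = 5 - 4 = 1)
W(n) = 1/14 + n/14 (W(n) = (1 + n)/(8 + 6) = (1 + n)/14 = (1 + n)*(1/14) = 1/14 + n/14)
G(a) = 256
1/G(W(15)) = 1/256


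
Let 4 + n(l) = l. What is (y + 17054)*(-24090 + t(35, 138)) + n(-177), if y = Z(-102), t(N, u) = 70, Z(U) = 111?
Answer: -412303481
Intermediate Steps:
y = 111
n(l) = -4 + l
(y + 17054)*(-24090 + t(35, 138)) + n(-177) = (111 + 17054)*(-24090 + 70) + (-4 - 177) = 17165*(-24020) - 181 = -412303300 - 181 = -412303481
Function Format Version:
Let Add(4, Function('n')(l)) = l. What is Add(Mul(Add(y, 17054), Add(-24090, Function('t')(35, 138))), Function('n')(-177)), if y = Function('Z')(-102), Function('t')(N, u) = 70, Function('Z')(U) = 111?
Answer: -412303481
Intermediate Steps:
y = 111
Function('n')(l) = Add(-4, l)
Add(Mul(Add(y, 17054), Add(-24090, Function('t')(35, 138))), Function('n')(-177)) = Add(Mul(Add(111, 17054), Add(-24090, 70)), Add(-4, -177)) = Add(Mul(17165, -24020), -181) = Add(-412303300, -181) = -412303481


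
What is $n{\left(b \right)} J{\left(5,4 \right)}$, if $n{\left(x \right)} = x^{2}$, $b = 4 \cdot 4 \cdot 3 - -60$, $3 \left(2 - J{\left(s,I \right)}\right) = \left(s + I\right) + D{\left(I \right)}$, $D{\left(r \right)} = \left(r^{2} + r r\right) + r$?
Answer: $-151632$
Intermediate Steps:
$D{\left(r \right)} = r + 2 r^{2}$ ($D{\left(r \right)} = \left(r^{2} + r^{2}\right) + r = 2 r^{2} + r = r + 2 r^{2}$)
$J{\left(s,I \right)} = 2 - \frac{I}{3} - \frac{s}{3} - \frac{I \left(1 + 2 I\right)}{3}$ ($J{\left(s,I \right)} = 2 - \frac{\left(s + I\right) + I \left(1 + 2 I\right)}{3} = 2 - \frac{\left(I + s\right) + I \left(1 + 2 I\right)}{3} = 2 - \frac{I + s + I \left(1 + 2 I\right)}{3} = 2 - \left(\frac{I}{3} + \frac{s}{3} + \frac{I \left(1 + 2 I\right)}{3}\right) = 2 - \frac{I}{3} - \frac{s}{3} - \frac{I \left(1 + 2 I\right)}{3}$)
$b = 108$ ($b = 16 \cdot 3 + 60 = 48 + 60 = 108$)
$n{\left(b \right)} J{\left(5,4 \right)} = 108^{2} \left(2 - \frac{4}{3} - \frac{5}{3} - \frac{4 \left(1 + 2 \cdot 4\right)}{3}\right) = 11664 \left(2 - \frac{4}{3} - \frac{5}{3} - \frac{4 \left(1 + 8\right)}{3}\right) = 11664 \left(2 - \frac{4}{3} - \frac{5}{3} - \frac{4}{3} \cdot 9\right) = 11664 \left(2 - \frac{4}{3} - \frac{5}{3} - 12\right) = 11664 \left(-13\right) = -151632$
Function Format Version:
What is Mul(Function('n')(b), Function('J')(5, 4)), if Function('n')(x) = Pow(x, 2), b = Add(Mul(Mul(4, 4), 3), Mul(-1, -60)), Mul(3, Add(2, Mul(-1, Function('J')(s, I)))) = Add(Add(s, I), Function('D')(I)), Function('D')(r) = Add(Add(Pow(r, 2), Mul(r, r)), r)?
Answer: -151632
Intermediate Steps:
Function('D')(r) = Add(r, Mul(2, Pow(r, 2))) (Function('D')(r) = Add(Add(Pow(r, 2), Pow(r, 2)), r) = Add(Mul(2, Pow(r, 2)), r) = Add(r, Mul(2, Pow(r, 2))))
Function('J')(s, I) = Add(2, Mul(Rational(-1, 3), I), Mul(Rational(-1, 3), s), Mul(Rational(-1, 3), I, Add(1, Mul(2, I)))) (Function('J')(s, I) = Add(2, Mul(Rational(-1, 3), Add(Add(s, I), Mul(I, Add(1, Mul(2, I)))))) = Add(2, Mul(Rational(-1, 3), Add(Add(I, s), Mul(I, Add(1, Mul(2, I)))))) = Add(2, Mul(Rational(-1, 3), Add(I, s, Mul(I, Add(1, Mul(2, I)))))) = Add(2, Add(Mul(Rational(-1, 3), I), Mul(Rational(-1, 3), s), Mul(Rational(-1, 3), I, Add(1, Mul(2, I))))) = Add(2, Mul(Rational(-1, 3), I), Mul(Rational(-1, 3), s), Mul(Rational(-1, 3), I, Add(1, Mul(2, I)))))
b = 108 (b = Add(Mul(16, 3), 60) = Add(48, 60) = 108)
Mul(Function('n')(b), Function('J')(5, 4)) = Mul(Pow(108, 2), Add(2, Mul(Rational(-1, 3), 4), Mul(Rational(-1, 3), 5), Mul(Rational(-1, 3), 4, Add(1, Mul(2, 4))))) = Mul(11664, Add(2, Rational(-4, 3), Rational(-5, 3), Mul(Rational(-1, 3), 4, Add(1, 8)))) = Mul(11664, Add(2, Rational(-4, 3), Rational(-5, 3), Mul(Rational(-1, 3), 4, 9))) = Mul(11664, Add(2, Rational(-4, 3), Rational(-5, 3), -12)) = Mul(11664, -13) = -151632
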